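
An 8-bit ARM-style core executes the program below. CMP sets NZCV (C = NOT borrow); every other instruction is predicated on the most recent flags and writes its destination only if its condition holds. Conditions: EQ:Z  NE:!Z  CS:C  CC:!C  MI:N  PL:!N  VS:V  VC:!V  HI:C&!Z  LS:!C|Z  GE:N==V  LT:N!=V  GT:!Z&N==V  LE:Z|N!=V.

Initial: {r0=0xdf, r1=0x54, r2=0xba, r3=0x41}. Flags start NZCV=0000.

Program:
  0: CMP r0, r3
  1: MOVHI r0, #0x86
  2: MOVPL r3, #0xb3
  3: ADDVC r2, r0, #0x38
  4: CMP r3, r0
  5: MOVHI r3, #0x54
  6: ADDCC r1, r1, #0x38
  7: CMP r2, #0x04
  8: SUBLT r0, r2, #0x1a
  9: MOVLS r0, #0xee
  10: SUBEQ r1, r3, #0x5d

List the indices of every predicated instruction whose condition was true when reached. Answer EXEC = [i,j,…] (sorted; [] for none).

EXEC = [1,3,6,8]

0: ✓ CMP  NZCV=1010
1: ✓ MOVHI  r0←0x86
2: · MOVPL
3: ✓ ADDVC  r2←0xbe
4: ✓ CMP  NZCV=1001
5: · MOVHI
6: ✓ ADDCC  r1←0x8c
7: ✓ CMP  NZCV=1010
8: ✓ SUBLT  r0←0xa4
9: · MOVLS
10: · SUBEQ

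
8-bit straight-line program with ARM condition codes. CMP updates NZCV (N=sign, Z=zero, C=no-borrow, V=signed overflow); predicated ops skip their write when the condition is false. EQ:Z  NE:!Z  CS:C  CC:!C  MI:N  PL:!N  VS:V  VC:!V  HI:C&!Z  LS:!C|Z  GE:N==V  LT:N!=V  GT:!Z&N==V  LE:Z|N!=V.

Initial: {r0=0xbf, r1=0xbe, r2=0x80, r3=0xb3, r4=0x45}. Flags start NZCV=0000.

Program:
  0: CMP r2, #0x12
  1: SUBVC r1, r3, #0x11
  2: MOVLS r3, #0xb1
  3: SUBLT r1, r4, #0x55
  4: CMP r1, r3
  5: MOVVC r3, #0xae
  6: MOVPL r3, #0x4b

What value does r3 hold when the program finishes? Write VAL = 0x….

VAL = 0x4b

0: ✓ CMP  NZCV=0011
1: · SUBVC
2: · MOVLS
3: ✓ SUBLT  r1←0xf0
4: ✓ CMP  NZCV=0010
5: ✓ MOVVC  r3←0xae
6: ✓ MOVPL  r3←0x4b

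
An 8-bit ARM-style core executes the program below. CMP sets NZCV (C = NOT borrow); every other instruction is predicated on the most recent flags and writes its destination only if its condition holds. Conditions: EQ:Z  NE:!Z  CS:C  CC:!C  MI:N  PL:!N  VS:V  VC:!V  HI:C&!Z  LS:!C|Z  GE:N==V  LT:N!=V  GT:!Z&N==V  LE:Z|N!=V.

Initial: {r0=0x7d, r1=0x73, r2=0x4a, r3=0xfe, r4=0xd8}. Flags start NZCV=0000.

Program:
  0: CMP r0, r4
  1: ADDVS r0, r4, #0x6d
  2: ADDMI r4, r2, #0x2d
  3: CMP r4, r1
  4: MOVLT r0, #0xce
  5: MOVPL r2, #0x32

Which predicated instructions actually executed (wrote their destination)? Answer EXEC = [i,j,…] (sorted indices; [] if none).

EXEC = [1,2,5]

0: ✓ CMP  NZCV=1001
1: ✓ ADDVS  r0←0x45
2: ✓ ADDMI  r4←0x77
3: ✓ CMP  NZCV=0010
4: · MOVLT
5: ✓ MOVPL  r2←0x32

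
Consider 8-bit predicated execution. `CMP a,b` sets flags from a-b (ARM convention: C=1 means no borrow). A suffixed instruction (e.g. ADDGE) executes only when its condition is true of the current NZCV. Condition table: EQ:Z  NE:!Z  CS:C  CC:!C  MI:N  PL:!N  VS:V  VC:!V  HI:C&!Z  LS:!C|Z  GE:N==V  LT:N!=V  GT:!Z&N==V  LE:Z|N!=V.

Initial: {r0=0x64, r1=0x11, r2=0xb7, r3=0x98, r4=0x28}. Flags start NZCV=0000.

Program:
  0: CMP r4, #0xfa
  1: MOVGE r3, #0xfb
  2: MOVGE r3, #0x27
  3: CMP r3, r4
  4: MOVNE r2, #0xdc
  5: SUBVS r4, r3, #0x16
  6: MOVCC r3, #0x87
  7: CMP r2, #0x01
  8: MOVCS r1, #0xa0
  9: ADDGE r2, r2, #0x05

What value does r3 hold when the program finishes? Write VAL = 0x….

[0] flags=0000 → (cmp)
[1] flags=0000 GE?T → r3=0xfb
[2] flags=0000 GE?T → r3=0x27
[3] flags=1000 → (cmp)
[4] flags=1000 NE?T → r2=0xdc
[5] flags=1000 VS?F → skip
[6] flags=1000 CC?T → r3=0x87
[7] flags=1010 → (cmp)
[8] flags=1010 CS?T → r1=0xa0
[9] flags=1010 GE?F → skip

VAL = 0x87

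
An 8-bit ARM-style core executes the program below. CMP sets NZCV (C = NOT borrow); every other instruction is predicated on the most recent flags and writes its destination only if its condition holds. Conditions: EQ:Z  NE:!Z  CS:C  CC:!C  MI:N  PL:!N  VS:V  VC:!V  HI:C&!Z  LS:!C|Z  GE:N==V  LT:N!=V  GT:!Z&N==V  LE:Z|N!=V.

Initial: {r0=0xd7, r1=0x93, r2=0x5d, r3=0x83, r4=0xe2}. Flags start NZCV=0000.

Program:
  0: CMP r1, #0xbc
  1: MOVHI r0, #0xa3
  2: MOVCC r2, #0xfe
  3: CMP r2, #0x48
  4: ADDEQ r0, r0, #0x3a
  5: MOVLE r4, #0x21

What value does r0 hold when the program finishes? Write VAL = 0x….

[0] flags=1000 → (cmp)
[1] flags=1000 HI?F → skip
[2] flags=1000 CC?T → r2=0xfe
[3] flags=1010 → (cmp)
[4] flags=1010 EQ?F → skip
[5] flags=1010 LE?T → r4=0x21

VAL = 0xd7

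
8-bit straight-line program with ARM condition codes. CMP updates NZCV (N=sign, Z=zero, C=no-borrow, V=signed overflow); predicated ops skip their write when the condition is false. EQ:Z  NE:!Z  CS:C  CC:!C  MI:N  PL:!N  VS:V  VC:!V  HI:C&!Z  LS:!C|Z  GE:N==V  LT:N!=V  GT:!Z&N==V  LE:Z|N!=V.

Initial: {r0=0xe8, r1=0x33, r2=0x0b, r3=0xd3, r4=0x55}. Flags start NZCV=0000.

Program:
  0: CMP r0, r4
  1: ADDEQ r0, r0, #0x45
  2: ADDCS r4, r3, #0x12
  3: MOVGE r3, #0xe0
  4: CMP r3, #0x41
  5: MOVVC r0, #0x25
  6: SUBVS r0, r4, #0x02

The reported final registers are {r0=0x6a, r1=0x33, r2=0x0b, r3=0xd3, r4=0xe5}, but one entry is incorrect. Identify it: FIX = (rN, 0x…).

FIX = (r0, 0x25)

0: ✓ CMP  NZCV=1010
1: · ADDEQ
2: ✓ ADDCS  r4←0xe5
3: · MOVGE
4: ✓ CMP  NZCV=1010
5: ✓ MOVVC  r0←0x25
6: · SUBVS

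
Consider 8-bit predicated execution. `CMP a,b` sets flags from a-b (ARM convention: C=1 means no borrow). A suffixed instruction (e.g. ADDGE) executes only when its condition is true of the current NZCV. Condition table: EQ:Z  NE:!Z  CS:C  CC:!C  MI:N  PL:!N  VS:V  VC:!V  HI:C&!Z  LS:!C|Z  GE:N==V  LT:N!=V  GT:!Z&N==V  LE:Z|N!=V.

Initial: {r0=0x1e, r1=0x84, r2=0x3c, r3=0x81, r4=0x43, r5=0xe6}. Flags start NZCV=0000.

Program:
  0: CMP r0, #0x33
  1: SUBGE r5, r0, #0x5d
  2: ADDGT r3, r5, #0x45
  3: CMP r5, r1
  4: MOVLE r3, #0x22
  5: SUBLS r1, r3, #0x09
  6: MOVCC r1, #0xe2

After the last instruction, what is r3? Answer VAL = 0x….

0: ✓ CMP  NZCV=1000
1: · SUBGE
2: · ADDGT
3: ✓ CMP  NZCV=0010
4: · MOVLE
5: · SUBLS
6: · MOVCC

VAL = 0x81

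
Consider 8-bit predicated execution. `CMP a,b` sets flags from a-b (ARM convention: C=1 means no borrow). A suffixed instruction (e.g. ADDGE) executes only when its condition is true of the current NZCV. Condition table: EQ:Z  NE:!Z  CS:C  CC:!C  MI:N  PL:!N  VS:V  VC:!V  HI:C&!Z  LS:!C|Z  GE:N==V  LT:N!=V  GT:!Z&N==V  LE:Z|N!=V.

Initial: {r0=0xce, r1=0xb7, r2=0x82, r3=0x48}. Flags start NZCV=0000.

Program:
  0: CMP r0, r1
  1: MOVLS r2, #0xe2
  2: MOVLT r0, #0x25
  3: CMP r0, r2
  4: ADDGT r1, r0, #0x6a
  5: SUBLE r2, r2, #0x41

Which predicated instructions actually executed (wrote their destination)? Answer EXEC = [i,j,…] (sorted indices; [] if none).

[0] flags=0010 → (cmp)
[1] flags=0010 LS?F → skip
[2] flags=0010 LT?F → skip
[3] flags=0010 → (cmp)
[4] flags=0010 GT?T → r1=0x38
[5] flags=0010 LE?F → skip

EXEC = [4]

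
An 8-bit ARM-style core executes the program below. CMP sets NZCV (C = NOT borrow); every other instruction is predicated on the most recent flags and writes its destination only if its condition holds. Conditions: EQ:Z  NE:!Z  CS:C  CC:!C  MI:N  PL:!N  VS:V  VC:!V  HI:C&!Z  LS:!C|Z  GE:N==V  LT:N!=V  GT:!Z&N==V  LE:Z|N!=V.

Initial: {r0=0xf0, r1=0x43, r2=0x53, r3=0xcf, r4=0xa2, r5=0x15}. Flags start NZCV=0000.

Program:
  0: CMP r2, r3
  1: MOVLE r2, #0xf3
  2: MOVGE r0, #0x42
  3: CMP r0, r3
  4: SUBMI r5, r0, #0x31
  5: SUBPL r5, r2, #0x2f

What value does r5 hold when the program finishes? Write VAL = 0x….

VAL = 0x24

0: ✓ CMP  NZCV=1001
1: · MOVLE
2: ✓ MOVGE  r0←0x42
3: ✓ CMP  NZCV=0000
4: · SUBMI
5: ✓ SUBPL  r5←0x24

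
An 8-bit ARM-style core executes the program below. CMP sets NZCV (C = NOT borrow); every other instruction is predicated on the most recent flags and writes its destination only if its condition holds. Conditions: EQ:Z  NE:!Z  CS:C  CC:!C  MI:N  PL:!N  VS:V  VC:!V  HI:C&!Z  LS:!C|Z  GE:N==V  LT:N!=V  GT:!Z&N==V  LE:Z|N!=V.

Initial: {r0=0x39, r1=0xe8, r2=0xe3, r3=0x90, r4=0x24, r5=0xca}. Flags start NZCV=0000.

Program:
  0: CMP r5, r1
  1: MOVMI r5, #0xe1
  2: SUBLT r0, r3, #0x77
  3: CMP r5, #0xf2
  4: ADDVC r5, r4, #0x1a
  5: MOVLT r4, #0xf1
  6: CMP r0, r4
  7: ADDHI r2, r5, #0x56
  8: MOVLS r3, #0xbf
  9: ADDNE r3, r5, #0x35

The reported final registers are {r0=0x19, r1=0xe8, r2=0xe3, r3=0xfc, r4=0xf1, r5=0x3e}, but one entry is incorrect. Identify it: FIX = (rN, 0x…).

FIX = (r3, 0x73)

0: ✓ CMP  NZCV=1000
1: ✓ MOVMI  r5←0xe1
2: ✓ SUBLT  r0←0x19
3: ✓ CMP  NZCV=1000
4: ✓ ADDVC  r5←0x3e
5: ✓ MOVLT  r4←0xf1
6: ✓ CMP  NZCV=0000
7: · ADDHI
8: ✓ MOVLS  r3←0xbf
9: ✓ ADDNE  r3←0x73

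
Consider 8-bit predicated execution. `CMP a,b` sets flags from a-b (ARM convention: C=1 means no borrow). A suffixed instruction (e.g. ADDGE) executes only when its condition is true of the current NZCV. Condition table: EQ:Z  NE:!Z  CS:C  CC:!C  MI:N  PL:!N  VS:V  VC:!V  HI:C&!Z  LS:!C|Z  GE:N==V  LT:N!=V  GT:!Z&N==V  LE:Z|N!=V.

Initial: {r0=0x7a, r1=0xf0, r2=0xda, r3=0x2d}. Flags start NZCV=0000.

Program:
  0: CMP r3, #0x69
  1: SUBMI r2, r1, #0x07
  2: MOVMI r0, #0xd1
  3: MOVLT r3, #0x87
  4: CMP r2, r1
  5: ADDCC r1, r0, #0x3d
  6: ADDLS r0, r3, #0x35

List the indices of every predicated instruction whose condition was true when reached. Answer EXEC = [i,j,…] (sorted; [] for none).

EXEC = [1,2,3,5,6]

[0] flags=1000 → (cmp)
[1] flags=1000 MI?T → r2=0xe9
[2] flags=1000 MI?T → r0=0xd1
[3] flags=1000 LT?T → r3=0x87
[4] flags=1000 → (cmp)
[5] flags=1000 CC?T → r1=0x0e
[6] flags=1000 LS?T → r0=0xbc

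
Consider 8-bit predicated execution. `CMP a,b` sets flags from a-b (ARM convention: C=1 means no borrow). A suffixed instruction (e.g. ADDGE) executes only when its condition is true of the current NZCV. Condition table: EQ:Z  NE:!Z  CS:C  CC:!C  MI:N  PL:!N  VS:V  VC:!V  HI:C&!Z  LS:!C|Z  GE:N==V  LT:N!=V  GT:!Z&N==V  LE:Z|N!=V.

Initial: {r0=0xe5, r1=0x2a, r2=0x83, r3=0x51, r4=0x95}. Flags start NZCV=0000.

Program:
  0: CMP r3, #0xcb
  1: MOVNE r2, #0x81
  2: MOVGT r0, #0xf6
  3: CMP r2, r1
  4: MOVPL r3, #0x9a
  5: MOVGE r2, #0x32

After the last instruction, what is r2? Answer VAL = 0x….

0: ✓ CMP  NZCV=1001
1: ✓ MOVNE  r2←0x81
2: ✓ MOVGT  r0←0xf6
3: ✓ CMP  NZCV=0011
4: ✓ MOVPL  r3←0x9a
5: · MOVGE

VAL = 0x81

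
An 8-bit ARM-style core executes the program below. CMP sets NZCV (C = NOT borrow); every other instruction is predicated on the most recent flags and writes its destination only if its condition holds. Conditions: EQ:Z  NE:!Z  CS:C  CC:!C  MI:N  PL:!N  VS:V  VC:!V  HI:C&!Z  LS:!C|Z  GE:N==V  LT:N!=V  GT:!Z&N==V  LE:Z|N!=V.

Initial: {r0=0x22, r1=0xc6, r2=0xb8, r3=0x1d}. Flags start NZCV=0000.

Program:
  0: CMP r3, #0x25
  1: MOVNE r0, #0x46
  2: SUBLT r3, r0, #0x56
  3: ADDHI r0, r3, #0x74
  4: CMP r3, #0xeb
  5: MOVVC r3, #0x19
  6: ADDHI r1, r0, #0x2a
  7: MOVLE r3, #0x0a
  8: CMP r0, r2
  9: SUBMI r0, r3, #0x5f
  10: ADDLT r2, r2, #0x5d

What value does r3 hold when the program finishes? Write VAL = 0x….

VAL = 0x19

0: ✓ CMP  NZCV=1000
1: ✓ MOVNE  r0←0x46
2: ✓ SUBLT  r3←0xf0
3: · ADDHI
4: ✓ CMP  NZCV=0010
5: ✓ MOVVC  r3←0x19
6: ✓ ADDHI  r1←0x70
7: · MOVLE
8: ✓ CMP  NZCV=1001
9: ✓ SUBMI  r0←0xba
10: · ADDLT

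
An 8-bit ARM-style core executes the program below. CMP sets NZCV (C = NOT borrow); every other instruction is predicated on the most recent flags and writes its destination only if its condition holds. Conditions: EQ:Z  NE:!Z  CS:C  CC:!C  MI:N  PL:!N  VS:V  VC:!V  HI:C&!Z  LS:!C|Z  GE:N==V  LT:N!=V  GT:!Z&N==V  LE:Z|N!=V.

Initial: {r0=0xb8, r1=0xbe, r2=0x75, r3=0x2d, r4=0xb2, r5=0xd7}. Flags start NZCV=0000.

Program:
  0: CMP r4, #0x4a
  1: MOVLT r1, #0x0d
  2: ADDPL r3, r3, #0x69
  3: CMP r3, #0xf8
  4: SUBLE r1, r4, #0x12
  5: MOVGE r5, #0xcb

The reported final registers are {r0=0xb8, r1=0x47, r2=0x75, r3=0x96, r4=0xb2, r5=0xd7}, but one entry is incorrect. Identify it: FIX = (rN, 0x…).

[0] flags=0011 → (cmp)
[1] flags=0011 LT?T → r1=0x0d
[2] flags=0011 PL?T → r3=0x96
[3] flags=1000 → (cmp)
[4] flags=1000 LE?T → r1=0xa0
[5] flags=1000 GE?F → skip

FIX = (r1, 0xa0)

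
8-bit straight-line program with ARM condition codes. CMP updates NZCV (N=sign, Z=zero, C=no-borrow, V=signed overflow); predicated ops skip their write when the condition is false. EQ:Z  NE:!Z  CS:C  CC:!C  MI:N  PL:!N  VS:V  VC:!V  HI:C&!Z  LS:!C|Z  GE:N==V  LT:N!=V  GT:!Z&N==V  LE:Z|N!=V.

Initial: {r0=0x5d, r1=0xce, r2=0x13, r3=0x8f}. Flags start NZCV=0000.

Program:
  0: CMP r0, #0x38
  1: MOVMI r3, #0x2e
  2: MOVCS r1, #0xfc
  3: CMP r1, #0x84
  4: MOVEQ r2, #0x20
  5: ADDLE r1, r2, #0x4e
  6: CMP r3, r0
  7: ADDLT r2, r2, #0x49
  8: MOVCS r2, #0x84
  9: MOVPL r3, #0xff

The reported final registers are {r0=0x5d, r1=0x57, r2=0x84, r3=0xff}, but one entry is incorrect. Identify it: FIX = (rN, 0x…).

[0] flags=0010 → (cmp)
[1] flags=0010 MI?F → skip
[2] flags=0010 CS?T → r1=0xfc
[3] flags=0010 → (cmp)
[4] flags=0010 EQ?F → skip
[5] flags=0010 LE?F → skip
[6] flags=0011 → (cmp)
[7] flags=0011 LT?T → r2=0x5c
[8] flags=0011 CS?T → r2=0x84
[9] flags=0011 PL?T → r3=0xff

FIX = (r1, 0xfc)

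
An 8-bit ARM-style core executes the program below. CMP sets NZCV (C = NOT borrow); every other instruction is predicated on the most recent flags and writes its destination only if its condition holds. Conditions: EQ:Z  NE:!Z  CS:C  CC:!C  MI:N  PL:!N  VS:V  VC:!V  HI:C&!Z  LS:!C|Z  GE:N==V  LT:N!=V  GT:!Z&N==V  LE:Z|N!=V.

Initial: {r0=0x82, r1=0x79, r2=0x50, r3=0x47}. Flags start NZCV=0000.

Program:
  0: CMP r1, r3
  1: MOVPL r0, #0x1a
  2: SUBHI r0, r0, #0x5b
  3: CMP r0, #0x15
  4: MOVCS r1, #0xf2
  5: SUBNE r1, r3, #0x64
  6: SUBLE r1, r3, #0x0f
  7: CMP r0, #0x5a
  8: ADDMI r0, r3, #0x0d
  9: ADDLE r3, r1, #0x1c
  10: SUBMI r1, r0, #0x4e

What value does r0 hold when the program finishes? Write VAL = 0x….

[0] flags=0010 → (cmp)
[1] flags=0010 PL?T → r0=0x1a
[2] flags=0010 HI?T → r0=0xbf
[3] flags=1010 → (cmp)
[4] flags=1010 CS?T → r1=0xf2
[5] flags=1010 NE?T → r1=0xe3
[6] flags=1010 LE?T → r1=0x38
[7] flags=0011 → (cmp)
[8] flags=0011 MI?F → skip
[9] flags=0011 LE?T → r3=0x54
[10] flags=0011 MI?F → skip

VAL = 0xbf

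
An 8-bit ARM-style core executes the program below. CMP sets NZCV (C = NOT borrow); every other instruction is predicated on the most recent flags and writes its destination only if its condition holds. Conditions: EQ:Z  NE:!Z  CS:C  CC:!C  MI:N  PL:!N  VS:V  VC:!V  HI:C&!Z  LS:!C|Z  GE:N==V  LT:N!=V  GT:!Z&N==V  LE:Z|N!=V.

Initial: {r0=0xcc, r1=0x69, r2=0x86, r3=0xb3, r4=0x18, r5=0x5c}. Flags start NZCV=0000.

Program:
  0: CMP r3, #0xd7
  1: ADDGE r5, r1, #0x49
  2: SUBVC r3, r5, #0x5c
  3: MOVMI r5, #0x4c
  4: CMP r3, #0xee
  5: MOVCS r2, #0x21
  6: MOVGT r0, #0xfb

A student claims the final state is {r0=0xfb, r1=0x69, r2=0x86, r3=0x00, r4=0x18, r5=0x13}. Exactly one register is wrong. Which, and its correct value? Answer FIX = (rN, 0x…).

FIX = (r5, 0x4c)

0: ✓ CMP  NZCV=1000
1: · ADDGE
2: ✓ SUBVC  r3←0x00
3: ✓ MOVMI  r5←0x4c
4: ✓ CMP  NZCV=0000
5: · MOVCS
6: ✓ MOVGT  r0←0xfb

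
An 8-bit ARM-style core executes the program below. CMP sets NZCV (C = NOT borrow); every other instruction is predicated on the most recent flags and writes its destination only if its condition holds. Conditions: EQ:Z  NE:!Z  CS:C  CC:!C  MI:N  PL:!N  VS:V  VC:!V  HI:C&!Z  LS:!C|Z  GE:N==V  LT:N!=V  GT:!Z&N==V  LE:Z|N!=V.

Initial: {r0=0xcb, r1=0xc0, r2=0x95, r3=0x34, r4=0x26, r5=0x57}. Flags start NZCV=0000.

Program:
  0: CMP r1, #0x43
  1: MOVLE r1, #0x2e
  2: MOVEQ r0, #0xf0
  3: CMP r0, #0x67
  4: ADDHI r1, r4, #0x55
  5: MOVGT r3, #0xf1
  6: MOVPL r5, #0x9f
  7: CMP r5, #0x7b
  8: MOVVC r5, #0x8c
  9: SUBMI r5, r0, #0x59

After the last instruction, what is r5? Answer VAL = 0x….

VAL = 0x9f

[0] flags=0011 → (cmp)
[1] flags=0011 LE?T → r1=0x2e
[2] flags=0011 EQ?F → skip
[3] flags=0011 → (cmp)
[4] flags=0011 HI?T → r1=0x7b
[5] flags=0011 GT?F → skip
[6] flags=0011 PL?T → r5=0x9f
[7] flags=0011 → (cmp)
[8] flags=0011 VC?F → skip
[9] flags=0011 MI?F → skip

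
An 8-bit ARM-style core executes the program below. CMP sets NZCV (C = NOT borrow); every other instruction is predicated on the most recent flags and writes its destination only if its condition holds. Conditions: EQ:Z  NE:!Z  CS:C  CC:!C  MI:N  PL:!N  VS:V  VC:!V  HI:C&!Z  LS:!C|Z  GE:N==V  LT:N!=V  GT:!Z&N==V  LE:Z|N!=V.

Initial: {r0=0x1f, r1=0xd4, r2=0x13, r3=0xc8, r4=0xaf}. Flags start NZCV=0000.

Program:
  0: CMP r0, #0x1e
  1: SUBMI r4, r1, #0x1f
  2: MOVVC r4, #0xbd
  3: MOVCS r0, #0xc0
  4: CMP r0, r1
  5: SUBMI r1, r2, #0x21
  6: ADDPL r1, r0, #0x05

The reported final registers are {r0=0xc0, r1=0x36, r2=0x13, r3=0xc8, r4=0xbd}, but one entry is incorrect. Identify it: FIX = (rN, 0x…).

FIX = (r1, 0xf2)

0: ✓ CMP  NZCV=0010
1: · SUBMI
2: ✓ MOVVC  r4←0xbd
3: ✓ MOVCS  r0←0xc0
4: ✓ CMP  NZCV=1000
5: ✓ SUBMI  r1←0xf2
6: · ADDPL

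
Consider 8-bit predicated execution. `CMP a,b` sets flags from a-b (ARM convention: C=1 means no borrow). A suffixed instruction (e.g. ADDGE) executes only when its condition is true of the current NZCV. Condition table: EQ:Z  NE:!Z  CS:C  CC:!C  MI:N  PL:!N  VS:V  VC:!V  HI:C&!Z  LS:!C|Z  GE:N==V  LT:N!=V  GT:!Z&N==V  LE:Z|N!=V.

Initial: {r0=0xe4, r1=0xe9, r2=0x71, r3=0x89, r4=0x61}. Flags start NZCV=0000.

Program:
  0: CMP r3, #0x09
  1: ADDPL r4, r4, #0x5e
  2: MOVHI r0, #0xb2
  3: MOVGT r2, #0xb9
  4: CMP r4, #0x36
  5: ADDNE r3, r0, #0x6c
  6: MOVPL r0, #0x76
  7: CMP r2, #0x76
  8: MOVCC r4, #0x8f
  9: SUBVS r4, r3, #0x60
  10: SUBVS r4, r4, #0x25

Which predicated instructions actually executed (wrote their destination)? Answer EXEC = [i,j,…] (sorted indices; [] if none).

EXEC = [2,5,6,8]

0: ✓ CMP  NZCV=1010
1: · ADDPL
2: ✓ MOVHI  r0←0xb2
3: · MOVGT
4: ✓ CMP  NZCV=0010
5: ✓ ADDNE  r3←0x1e
6: ✓ MOVPL  r0←0x76
7: ✓ CMP  NZCV=1000
8: ✓ MOVCC  r4←0x8f
9: · SUBVS
10: · SUBVS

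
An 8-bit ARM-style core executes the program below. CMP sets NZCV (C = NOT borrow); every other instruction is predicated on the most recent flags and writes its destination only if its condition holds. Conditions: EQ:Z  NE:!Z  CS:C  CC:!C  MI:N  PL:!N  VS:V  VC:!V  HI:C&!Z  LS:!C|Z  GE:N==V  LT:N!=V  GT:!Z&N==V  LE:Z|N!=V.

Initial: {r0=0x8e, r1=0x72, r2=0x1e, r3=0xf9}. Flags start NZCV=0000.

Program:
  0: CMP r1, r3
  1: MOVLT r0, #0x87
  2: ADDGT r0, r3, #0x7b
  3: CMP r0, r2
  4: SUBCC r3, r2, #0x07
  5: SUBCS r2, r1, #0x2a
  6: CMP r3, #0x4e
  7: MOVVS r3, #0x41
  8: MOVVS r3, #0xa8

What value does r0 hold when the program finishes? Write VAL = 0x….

VAL = 0x74

[0] flags=0000 → (cmp)
[1] flags=0000 LT?F → skip
[2] flags=0000 GT?T → r0=0x74
[3] flags=0010 → (cmp)
[4] flags=0010 CC?F → skip
[5] flags=0010 CS?T → r2=0x48
[6] flags=1010 → (cmp)
[7] flags=1010 VS?F → skip
[8] flags=1010 VS?F → skip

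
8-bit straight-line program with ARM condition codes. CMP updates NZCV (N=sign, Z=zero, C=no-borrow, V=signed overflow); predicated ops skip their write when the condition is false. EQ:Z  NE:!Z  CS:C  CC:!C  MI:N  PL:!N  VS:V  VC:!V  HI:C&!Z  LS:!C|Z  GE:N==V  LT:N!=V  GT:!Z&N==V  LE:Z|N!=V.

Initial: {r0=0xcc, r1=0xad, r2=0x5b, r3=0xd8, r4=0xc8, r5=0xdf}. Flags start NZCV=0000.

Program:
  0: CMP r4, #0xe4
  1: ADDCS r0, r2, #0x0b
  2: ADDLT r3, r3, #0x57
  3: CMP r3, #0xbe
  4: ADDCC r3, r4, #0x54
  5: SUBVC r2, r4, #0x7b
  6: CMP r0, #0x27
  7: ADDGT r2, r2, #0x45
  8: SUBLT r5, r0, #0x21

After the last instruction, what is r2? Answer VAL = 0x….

[0] flags=1000 → (cmp)
[1] flags=1000 CS?F → skip
[2] flags=1000 LT?T → r3=0x2f
[3] flags=0000 → (cmp)
[4] flags=0000 CC?T → r3=0x1c
[5] flags=0000 VC?T → r2=0x4d
[6] flags=1010 → (cmp)
[7] flags=1010 GT?F → skip
[8] flags=1010 LT?T → r5=0xab

VAL = 0x4d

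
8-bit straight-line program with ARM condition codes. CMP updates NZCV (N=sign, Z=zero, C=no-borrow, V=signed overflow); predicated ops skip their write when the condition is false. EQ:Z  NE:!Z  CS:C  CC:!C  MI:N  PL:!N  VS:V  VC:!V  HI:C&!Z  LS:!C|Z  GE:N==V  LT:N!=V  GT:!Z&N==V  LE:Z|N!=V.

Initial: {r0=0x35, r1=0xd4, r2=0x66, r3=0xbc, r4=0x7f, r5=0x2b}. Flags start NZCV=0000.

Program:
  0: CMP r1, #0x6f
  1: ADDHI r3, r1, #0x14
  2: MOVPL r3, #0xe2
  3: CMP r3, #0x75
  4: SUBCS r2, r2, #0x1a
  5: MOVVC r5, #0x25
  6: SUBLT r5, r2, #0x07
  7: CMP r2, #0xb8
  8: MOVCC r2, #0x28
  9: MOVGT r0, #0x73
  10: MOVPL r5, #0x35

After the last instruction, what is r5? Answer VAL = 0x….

VAL = 0x45

[0] flags=0011 → (cmp)
[1] flags=0011 HI?T → r3=0xe8
[2] flags=0011 PL?T → r3=0xe2
[3] flags=0011 → (cmp)
[4] flags=0011 CS?T → r2=0x4c
[5] flags=0011 VC?F → skip
[6] flags=0011 LT?T → r5=0x45
[7] flags=1001 → (cmp)
[8] flags=1001 CC?T → r2=0x28
[9] flags=1001 GT?T → r0=0x73
[10] flags=1001 PL?F → skip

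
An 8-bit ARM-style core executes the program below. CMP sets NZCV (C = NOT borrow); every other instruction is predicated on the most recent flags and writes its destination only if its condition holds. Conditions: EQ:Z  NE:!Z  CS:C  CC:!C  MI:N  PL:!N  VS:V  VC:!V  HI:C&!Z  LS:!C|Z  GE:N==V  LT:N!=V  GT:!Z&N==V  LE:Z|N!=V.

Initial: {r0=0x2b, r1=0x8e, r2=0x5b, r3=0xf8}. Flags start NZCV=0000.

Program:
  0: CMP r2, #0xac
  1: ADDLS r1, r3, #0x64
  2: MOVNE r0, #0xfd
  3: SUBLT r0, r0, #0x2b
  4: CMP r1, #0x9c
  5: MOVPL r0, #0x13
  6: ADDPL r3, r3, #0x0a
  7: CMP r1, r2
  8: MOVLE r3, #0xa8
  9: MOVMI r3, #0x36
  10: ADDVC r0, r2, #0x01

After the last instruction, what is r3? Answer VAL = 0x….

VAL = 0xf8

0: ✓ CMP  NZCV=1001
1: ✓ ADDLS  r1←0x5c
2: ✓ MOVNE  r0←0xfd
3: · SUBLT
4: ✓ CMP  NZCV=1001
5: · MOVPL
6: · ADDPL
7: ✓ CMP  NZCV=0010
8: · MOVLE
9: · MOVMI
10: ✓ ADDVC  r0←0x5c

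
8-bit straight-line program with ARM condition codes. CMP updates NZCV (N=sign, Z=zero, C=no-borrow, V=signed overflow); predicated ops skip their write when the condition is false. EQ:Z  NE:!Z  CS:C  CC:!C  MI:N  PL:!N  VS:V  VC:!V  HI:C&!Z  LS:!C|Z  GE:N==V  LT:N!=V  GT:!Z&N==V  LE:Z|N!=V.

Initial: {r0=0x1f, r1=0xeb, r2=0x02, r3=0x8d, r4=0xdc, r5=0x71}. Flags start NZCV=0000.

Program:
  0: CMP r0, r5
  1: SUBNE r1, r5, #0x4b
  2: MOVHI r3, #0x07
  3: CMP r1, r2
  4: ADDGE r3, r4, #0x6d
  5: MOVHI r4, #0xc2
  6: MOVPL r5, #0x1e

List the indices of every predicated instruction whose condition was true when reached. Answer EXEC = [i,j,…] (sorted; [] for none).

EXEC = [1,4,5,6]

[0] flags=1000 → (cmp)
[1] flags=1000 NE?T → r1=0x26
[2] flags=1000 HI?F → skip
[3] flags=0010 → (cmp)
[4] flags=0010 GE?T → r3=0x49
[5] flags=0010 HI?T → r4=0xc2
[6] flags=0010 PL?T → r5=0x1e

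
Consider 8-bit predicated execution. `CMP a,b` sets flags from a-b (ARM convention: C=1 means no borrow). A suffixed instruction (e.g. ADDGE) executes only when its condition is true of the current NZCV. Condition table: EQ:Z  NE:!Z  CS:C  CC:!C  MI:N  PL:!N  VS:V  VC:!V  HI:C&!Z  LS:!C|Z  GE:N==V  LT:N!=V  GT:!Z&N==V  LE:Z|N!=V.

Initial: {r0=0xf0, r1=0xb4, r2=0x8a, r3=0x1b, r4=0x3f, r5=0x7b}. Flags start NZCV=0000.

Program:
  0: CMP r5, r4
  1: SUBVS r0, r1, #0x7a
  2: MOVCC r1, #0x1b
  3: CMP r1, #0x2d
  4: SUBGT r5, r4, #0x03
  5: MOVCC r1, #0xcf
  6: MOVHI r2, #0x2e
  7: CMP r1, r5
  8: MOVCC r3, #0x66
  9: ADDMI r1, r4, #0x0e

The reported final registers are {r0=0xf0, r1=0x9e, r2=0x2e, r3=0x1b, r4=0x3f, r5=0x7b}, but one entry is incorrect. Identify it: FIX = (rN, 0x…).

0: ✓ CMP  NZCV=0010
1: · SUBVS
2: · MOVCC
3: ✓ CMP  NZCV=1010
4: · SUBGT
5: · MOVCC
6: ✓ MOVHI  r2←0x2e
7: ✓ CMP  NZCV=0011
8: · MOVCC
9: · ADDMI

FIX = (r1, 0xb4)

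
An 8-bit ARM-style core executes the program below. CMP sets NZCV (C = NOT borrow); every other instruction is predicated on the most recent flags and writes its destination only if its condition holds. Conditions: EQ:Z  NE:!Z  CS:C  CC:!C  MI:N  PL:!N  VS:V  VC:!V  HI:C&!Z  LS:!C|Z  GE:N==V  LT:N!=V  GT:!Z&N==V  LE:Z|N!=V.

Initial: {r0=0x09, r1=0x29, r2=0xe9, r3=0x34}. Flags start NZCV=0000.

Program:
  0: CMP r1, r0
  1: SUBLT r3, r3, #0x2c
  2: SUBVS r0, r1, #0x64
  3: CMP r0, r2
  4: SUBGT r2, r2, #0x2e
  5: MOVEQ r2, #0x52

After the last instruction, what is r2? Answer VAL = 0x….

0: ✓ CMP  NZCV=0010
1: · SUBLT
2: · SUBVS
3: ✓ CMP  NZCV=0000
4: ✓ SUBGT  r2←0xbb
5: · MOVEQ

VAL = 0xbb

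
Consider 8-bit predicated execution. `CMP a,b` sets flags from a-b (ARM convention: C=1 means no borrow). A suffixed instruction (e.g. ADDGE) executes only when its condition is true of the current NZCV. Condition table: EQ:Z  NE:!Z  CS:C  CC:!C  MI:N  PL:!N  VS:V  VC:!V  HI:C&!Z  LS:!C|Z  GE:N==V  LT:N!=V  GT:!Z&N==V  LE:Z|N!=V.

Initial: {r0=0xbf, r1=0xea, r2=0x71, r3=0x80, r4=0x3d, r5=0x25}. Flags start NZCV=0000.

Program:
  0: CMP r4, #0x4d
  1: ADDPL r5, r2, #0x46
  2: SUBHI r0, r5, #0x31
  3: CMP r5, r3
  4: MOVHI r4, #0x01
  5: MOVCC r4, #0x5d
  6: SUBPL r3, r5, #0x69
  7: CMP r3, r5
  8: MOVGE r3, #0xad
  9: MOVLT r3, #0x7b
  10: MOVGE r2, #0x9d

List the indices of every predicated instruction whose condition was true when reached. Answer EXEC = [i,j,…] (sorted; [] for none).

EXEC = [5,9]

[0] flags=1000 → (cmp)
[1] flags=1000 PL?F → skip
[2] flags=1000 HI?F → skip
[3] flags=1001 → (cmp)
[4] flags=1001 HI?F → skip
[5] flags=1001 CC?T → r4=0x5d
[6] flags=1001 PL?F → skip
[7] flags=0011 → (cmp)
[8] flags=0011 GE?F → skip
[9] flags=0011 LT?T → r3=0x7b
[10] flags=0011 GE?F → skip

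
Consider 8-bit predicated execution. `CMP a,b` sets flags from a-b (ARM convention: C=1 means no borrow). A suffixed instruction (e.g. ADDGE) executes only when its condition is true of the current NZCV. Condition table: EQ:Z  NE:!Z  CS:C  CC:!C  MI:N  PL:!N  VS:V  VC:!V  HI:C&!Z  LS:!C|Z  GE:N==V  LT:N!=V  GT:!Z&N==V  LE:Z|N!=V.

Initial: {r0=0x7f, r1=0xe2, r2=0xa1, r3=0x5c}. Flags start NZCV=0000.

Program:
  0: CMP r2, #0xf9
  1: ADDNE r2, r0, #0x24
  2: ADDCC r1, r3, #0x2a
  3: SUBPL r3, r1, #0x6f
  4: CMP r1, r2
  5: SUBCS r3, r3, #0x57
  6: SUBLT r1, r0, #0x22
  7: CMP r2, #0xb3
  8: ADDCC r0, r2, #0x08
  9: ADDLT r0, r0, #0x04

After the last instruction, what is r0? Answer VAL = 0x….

[0] flags=1000 → (cmp)
[1] flags=1000 NE?T → r2=0xa3
[2] flags=1000 CC?T → r1=0x86
[3] flags=1000 PL?F → skip
[4] flags=1000 → (cmp)
[5] flags=1000 CS?F → skip
[6] flags=1000 LT?T → r1=0x5d
[7] flags=1000 → (cmp)
[8] flags=1000 CC?T → r0=0xab
[9] flags=1000 LT?T → r0=0xaf

VAL = 0xaf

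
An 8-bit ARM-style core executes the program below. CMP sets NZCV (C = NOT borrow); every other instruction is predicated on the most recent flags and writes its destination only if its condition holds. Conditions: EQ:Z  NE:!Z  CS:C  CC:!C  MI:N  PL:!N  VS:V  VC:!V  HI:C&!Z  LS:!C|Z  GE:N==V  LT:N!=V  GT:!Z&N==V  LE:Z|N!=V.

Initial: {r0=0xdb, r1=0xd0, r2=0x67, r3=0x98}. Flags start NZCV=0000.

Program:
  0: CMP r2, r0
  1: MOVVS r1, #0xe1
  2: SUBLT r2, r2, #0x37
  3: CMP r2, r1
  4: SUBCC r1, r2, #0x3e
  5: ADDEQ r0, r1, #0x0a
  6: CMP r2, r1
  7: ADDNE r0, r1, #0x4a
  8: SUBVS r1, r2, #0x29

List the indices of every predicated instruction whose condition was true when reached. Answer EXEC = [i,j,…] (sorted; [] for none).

0: ✓ CMP  NZCV=1001
1: ✓ MOVVS  r1←0xe1
2: · SUBLT
3: ✓ CMP  NZCV=1001
4: ✓ SUBCC  r1←0x29
5: · ADDEQ
6: ✓ CMP  NZCV=0010
7: ✓ ADDNE  r0←0x73
8: · SUBVS

EXEC = [1,4,7]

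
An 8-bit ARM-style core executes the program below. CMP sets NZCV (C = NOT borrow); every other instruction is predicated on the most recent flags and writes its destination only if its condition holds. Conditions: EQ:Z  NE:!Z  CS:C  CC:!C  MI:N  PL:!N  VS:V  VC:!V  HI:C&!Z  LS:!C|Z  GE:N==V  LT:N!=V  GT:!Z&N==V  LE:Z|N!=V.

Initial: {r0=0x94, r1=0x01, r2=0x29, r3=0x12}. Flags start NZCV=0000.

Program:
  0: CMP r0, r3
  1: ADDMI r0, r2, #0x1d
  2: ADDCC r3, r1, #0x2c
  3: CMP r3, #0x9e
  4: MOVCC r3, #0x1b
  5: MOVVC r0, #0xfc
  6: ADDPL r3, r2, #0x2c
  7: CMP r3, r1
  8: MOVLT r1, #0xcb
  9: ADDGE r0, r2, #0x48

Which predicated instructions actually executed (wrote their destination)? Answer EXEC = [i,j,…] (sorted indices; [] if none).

[0] flags=1010 → (cmp)
[1] flags=1010 MI?T → r0=0x46
[2] flags=1010 CC?F → skip
[3] flags=0000 → (cmp)
[4] flags=0000 CC?T → r3=0x1b
[5] flags=0000 VC?T → r0=0xfc
[6] flags=0000 PL?T → r3=0x55
[7] flags=0010 → (cmp)
[8] flags=0010 LT?F → skip
[9] flags=0010 GE?T → r0=0x71

EXEC = [1,4,5,6,9]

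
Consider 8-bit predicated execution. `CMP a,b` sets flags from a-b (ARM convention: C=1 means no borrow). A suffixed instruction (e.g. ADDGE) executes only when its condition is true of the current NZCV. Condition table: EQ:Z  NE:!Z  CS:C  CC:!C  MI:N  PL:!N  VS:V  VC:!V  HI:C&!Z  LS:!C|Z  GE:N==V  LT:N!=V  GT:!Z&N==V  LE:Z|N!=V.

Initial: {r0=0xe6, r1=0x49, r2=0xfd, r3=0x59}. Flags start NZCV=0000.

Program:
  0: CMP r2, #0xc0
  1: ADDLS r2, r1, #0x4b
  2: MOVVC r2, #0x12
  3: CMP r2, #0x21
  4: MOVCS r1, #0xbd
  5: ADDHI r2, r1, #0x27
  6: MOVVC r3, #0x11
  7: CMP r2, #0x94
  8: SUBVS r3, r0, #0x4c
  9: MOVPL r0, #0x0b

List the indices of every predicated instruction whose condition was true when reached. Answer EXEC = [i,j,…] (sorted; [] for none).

EXEC = [2,6,9]

0: ✓ CMP  NZCV=0010
1: · ADDLS
2: ✓ MOVVC  r2←0x12
3: ✓ CMP  NZCV=1000
4: · MOVCS
5: · ADDHI
6: ✓ MOVVC  r3←0x11
7: ✓ CMP  NZCV=0000
8: · SUBVS
9: ✓ MOVPL  r0←0x0b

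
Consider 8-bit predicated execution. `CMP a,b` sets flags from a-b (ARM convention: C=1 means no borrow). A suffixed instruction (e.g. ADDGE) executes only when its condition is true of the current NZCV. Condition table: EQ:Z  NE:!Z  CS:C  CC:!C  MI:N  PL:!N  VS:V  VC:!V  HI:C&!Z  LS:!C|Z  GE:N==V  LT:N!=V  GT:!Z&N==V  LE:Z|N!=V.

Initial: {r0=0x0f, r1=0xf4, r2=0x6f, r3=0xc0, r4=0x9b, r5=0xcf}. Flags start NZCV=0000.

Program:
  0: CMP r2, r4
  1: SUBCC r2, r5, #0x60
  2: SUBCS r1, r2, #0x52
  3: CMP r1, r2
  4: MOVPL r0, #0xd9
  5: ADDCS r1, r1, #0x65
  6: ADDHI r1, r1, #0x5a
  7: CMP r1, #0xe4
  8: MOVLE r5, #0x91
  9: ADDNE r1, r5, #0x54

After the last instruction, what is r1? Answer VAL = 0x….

[0] flags=1001 → (cmp)
[1] flags=1001 CC?T → r2=0x6f
[2] flags=1001 CS?F → skip
[3] flags=1010 → (cmp)
[4] flags=1010 PL?F → skip
[5] flags=1010 CS?T → r1=0x59
[6] flags=1010 HI?T → r1=0xb3
[7] flags=1000 → (cmp)
[8] flags=1000 LE?T → r5=0x91
[9] flags=1000 NE?T → r1=0xe5

VAL = 0xe5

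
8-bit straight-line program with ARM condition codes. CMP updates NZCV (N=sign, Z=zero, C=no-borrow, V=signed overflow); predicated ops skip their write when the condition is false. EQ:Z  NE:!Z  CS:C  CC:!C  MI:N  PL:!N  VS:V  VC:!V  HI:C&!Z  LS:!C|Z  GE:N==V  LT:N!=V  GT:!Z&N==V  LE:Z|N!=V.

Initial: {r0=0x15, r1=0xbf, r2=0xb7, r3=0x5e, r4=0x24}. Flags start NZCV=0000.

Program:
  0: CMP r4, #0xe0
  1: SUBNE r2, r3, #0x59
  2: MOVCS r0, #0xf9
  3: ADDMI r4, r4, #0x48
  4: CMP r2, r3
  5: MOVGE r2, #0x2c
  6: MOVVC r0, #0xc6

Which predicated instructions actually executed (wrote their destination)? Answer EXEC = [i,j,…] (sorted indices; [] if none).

EXEC = [1,6]

0: ✓ CMP  NZCV=0000
1: ✓ SUBNE  r2←0x05
2: · MOVCS
3: · ADDMI
4: ✓ CMP  NZCV=1000
5: · MOVGE
6: ✓ MOVVC  r0←0xc6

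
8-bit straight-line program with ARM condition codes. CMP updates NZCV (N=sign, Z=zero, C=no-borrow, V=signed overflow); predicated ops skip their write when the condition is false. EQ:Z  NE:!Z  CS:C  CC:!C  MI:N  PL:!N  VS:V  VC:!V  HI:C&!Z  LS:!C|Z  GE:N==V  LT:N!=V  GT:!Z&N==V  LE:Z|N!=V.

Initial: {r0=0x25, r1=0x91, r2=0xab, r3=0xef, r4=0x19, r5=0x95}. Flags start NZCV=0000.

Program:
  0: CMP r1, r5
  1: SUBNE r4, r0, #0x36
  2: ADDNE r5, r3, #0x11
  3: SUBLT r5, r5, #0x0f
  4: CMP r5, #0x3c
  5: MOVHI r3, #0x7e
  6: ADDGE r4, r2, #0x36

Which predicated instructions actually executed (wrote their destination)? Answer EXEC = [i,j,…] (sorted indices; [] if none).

EXEC = [1,2,3,5]

[0] flags=1000 → (cmp)
[1] flags=1000 NE?T → r4=0xef
[2] flags=1000 NE?T → r5=0x00
[3] flags=1000 LT?T → r5=0xf1
[4] flags=1010 → (cmp)
[5] flags=1010 HI?T → r3=0x7e
[6] flags=1010 GE?F → skip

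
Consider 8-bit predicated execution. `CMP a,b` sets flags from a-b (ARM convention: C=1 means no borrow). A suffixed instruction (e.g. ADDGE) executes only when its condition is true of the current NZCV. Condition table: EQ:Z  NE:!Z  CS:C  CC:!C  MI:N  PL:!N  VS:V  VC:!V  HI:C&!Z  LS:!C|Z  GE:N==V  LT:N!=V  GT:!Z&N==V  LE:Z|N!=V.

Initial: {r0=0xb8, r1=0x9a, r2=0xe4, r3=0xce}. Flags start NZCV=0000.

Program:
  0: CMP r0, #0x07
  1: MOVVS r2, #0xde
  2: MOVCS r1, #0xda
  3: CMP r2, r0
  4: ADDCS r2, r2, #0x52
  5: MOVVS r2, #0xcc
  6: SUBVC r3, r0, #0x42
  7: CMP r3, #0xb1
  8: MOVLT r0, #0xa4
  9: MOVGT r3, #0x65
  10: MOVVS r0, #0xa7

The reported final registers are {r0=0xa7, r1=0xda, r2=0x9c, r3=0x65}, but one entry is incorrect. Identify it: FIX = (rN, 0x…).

[0] flags=1010 → (cmp)
[1] flags=1010 VS?F → skip
[2] flags=1010 CS?T → r1=0xda
[3] flags=0010 → (cmp)
[4] flags=0010 CS?T → r2=0x36
[5] flags=0010 VS?F → skip
[6] flags=0010 VC?T → r3=0x76
[7] flags=1001 → (cmp)
[8] flags=1001 LT?F → skip
[9] flags=1001 GT?T → r3=0x65
[10] flags=1001 VS?T → r0=0xa7

FIX = (r2, 0x36)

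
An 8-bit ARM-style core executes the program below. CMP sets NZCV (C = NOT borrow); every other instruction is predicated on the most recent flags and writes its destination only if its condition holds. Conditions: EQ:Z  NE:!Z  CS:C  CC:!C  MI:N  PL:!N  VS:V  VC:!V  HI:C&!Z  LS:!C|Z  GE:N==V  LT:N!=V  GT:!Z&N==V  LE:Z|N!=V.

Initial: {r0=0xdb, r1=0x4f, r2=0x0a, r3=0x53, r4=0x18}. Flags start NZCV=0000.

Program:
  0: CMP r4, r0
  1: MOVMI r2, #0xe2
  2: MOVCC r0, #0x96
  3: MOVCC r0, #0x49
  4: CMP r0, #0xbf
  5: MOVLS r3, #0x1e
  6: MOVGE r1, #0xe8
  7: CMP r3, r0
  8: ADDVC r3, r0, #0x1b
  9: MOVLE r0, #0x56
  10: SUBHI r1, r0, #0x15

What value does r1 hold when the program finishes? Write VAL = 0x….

VAL = 0xe8

0: ✓ CMP  NZCV=0000
1: · MOVMI
2: ✓ MOVCC  r0←0x96
3: ✓ MOVCC  r0←0x49
4: ✓ CMP  NZCV=1001
5: ✓ MOVLS  r3←0x1e
6: ✓ MOVGE  r1←0xe8
7: ✓ CMP  NZCV=1000
8: ✓ ADDVC  r3←0x64
9: ✓ MOVLE  r0←0x56
10: · SUBHI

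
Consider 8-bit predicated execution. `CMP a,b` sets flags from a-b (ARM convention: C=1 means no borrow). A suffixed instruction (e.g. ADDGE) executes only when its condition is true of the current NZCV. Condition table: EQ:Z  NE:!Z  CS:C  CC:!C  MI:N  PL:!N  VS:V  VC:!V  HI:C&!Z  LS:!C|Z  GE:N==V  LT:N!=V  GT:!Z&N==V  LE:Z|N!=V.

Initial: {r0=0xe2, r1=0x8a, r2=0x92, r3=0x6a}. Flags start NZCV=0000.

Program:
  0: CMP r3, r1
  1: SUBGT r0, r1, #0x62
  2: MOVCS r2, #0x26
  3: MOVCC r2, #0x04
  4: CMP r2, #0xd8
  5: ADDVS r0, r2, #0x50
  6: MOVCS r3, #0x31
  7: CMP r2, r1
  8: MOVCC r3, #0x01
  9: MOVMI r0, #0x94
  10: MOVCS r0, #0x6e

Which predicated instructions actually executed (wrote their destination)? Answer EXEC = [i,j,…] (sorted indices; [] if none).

[0] flags=1001 → (cmp)
[1] flags=1001 GT?T → r0=0x28
[2] flags=1001 CS?F → skip
[3] flags=1001 CC?T → r2=0x04
[4] flags=0000 → (cmp)
[5] flags=0000 VS?F → skip
[6] flags=0000 CS?F → skip
[7] flags=0000 → (cmp)
[8] flags=0000 CC?T → r3=0x01
[9] flags=0000 MI?F → skip
[10] flags=0000 CS?F → skip

EXEC = [1,3,8]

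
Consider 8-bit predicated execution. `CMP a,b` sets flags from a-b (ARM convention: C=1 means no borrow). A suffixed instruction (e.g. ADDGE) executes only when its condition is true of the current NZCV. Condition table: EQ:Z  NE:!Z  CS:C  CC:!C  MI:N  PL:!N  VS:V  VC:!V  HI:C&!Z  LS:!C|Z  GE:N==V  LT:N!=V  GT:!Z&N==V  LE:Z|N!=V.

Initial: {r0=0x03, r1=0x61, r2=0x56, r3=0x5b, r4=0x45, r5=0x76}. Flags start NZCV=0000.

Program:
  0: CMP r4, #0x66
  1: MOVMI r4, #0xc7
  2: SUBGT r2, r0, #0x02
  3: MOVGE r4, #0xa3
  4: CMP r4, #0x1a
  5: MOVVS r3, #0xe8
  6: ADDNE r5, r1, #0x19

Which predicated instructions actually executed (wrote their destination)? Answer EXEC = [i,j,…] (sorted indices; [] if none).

EXEC = [1,6]

[0] flags=1000 → (cmp)
[1] flags=1000 MI?T → r4=0xc7
[2] flags=1000 GT?F → skip
[3] flags=1000 GE?F → skip
[4] flags=1010 → (cmp)
[5] flags=1010 VS?F → skip
[6] flags=1010 NE?T → r5=0x7a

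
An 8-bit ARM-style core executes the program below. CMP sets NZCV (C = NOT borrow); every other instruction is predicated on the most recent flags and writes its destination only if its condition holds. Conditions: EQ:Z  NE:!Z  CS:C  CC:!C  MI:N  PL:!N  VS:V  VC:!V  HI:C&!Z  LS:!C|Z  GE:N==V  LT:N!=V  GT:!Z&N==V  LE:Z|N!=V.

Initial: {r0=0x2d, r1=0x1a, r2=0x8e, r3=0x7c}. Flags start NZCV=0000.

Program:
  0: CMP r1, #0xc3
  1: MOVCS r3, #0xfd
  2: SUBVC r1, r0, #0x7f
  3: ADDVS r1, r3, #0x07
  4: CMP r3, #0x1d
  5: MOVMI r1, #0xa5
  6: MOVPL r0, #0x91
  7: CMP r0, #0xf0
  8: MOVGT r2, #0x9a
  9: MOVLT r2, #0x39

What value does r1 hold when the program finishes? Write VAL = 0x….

VAL = 0xae

0: ✓ CMP  NZCV=0000
1: · MOVCS
2: ✓ SUBVC  r1←0xae
3: · ADDVS
4: ✓ CMP  NZCV=0010
5: · MOVMI
6: ✓ MOVPL  r0←0x91
7: ✓ CMP  NZCV=1000
8: · MOVGT
9: ✓ MOVLT  r2←0x39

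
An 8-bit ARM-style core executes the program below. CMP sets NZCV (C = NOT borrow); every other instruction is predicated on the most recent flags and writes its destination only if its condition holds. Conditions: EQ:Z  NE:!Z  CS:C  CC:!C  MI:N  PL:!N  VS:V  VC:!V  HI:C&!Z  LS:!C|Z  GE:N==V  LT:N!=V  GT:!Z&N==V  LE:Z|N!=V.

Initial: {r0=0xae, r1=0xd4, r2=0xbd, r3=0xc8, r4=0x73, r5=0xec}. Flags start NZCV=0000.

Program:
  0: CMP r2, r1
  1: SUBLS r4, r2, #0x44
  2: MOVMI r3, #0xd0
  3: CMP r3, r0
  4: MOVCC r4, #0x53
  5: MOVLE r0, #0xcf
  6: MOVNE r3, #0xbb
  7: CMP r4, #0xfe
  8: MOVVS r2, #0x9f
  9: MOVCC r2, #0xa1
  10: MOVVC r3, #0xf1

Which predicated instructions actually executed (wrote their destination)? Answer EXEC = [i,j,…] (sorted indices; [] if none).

[0] flags=1000 → (cmp)
[1] flags=1000 LS?T → r4=0x79
[2] flags=1000 MI?T → r3=0xd0
[3] flags=0010 → (cmp)
[4] flags=0010 CC?F → skip
[5] flags=0010 LE?F → skip
[6] flags=0010 NE?T → r3=0xbb
[7] flags=0000 → (cmp)
[8] flags=0000 VS?F → skip
[9] flags=0000 CC?T → r2=0xa1
[10] flags=0000 VC?T → r3=0xf1

EXEC = [1,2,6,9,10]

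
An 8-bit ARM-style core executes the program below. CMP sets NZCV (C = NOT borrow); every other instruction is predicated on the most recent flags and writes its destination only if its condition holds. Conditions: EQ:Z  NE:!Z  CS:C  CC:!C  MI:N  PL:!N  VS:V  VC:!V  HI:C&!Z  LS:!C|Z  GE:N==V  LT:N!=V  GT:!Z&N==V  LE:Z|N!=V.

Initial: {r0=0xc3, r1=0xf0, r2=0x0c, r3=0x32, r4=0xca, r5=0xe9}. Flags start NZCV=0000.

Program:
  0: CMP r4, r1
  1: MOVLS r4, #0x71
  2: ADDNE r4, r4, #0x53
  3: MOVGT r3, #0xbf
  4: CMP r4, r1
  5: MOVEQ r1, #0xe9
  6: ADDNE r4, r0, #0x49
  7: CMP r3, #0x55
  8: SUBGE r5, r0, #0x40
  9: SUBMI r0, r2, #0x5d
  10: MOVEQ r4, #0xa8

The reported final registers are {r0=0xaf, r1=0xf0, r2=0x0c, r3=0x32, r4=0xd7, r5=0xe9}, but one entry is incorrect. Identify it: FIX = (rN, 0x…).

[0] flags=1000 → (cmp)
[1] flags=1000 LS?T → r4=0x71
[2] flags=1000 NE?T → r4=0xc4
[3] flags=1000 GT?F → skip
[4] flags=1000 → (cmp)
[5] flags=1000 EQ?F → skip
[6] flags=1000 NE?T → r4=0x0c
[7] flags=1000 → (cmp)
[8] flags=1000 GE?F → skip
[9] flags=1000 MI?T → r0=0xaf
[10] flags=1000 EQ?F → skip

FIX = (r4, 0x0c)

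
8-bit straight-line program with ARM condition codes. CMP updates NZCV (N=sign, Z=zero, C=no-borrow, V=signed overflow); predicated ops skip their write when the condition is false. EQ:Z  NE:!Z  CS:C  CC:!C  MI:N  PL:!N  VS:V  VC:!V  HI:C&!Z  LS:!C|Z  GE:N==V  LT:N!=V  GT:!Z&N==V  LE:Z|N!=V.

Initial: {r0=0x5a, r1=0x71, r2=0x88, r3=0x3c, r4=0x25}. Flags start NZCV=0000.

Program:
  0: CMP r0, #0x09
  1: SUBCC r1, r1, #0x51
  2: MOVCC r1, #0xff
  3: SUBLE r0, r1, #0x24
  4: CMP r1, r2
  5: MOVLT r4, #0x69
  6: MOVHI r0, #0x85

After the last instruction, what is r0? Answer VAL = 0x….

0: ✓ CMP  NZCV=0010
1: · SUBCC
2: · MOVCC
3: · SUBLE
4: ✓ CMP  NZCV=1001
5: · MOVLT
6: · MOVHI

VAL = 0x5a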